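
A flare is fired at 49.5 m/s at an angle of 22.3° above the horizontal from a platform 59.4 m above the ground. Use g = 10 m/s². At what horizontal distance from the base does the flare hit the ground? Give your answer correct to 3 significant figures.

266 m

Components: v_x = 49.5 cos 22.3° = 45.80 m/s, v_y = 49.5 sin 22.3° = 18.78 m/s.
Vertical: 0 = 59.4 + 18.78 t − ½(10) t² ⇒ 5.000 t² − 18.78 t − 59.4 = 0.
t = [18.78 + √(352.7 + 1188)] / 10.00 = 5.803 s.
Horizontal: R = v_x · t = 45.80 × 5.803 = 266 m.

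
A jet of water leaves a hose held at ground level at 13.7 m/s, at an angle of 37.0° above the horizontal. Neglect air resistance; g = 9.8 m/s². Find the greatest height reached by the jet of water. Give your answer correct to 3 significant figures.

3.47 m

Vertical component of launch velocity: v_y = 13.7 sin 37.0° = 8.245 m/s.
At the highest point the vertical velocity is zero, so v_y² = 2 g h_max.
h_max = (8.245)² / (2 × 9.8) = 67.98 / 19.60 = 3.47 m.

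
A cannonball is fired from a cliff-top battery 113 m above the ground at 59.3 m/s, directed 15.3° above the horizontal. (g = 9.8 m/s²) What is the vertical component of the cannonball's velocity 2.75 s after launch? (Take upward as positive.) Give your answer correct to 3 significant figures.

Initial vertical component: v_y0 = 59.3 sin 15.3° = 15.65 m/s.
v_y(t) = v_y0 − g t = 15.65 − 9.8 × 2.75 = -11.3 m/s.

-11.3 m/s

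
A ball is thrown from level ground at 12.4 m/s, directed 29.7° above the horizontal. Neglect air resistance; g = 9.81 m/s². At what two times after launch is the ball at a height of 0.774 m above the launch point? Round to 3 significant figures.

0.142 s and 1.11 s

v_y0 = 12.4 sin 29.7° = 6.144 m/s.
Set y = v_y0 t − ½ g t² = 0.774: 4.905 t² − 6.144 t + 0.774 = 0.
t = [6.144 ± √(37.75 − 15.19)] / 9.81 = (6.144 ± 4.750) / 9.81, giving t = 0.142 s or t = 1.11 s.
So the ball is at 0.774 m at t = 0.142 s (rising) and t = 1.11 s (falling).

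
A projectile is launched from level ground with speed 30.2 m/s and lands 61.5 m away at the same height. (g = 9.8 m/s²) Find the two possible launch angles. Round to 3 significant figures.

20.7° and 69.3°

Level-ground range: R = v₀² sin(2θ)/g ⇒ sin 2θ = R g / v₀² = 61.5×9.8/30.2² = 0.6608.
2θ = arcsin(0.6608) = 41.36° or 180° − 41.36° = 138.64°.
So θ = 20.7° or θ = 69.3°.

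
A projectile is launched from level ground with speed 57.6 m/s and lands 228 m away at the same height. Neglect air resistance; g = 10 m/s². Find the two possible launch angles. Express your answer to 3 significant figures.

21.7° and 68.3°

Level-ground range: R = v₀² sin(2θ)/g ⇒ sin 2θ = R g / v₀² = 228×10/57.6² = 0.6872.
2θ = arcsin(0.6872) = 43.41° or 180° − 43.41° = 136.59°.
So θ = 21.7° or θ = 68.3°.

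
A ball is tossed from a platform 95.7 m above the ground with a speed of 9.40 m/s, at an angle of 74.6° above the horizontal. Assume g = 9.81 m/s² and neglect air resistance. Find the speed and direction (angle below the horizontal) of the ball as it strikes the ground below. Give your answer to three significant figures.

44.3 m/s at 86.8° below the horizontal

v_x = 9.40 cos 74.6° = 2.496 m/s (constant).
|v_y| at impact = √((9.062)² + 2×9.81×95.7) = 44.27 m/s.
Speed = √(2.496² + 44.27²) = 44.3 m/s; angle = arctan(44.27/2.496) = 86.8° below horizontal.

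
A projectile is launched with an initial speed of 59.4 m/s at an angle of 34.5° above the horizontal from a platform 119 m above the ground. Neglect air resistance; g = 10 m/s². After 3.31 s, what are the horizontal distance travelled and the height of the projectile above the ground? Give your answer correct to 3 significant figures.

v_x = 59.4 cos 34.5° = 48.95 m/s; v_y0 = 59.4 sin 34.5° = 33.64 m/s.
x = v_x t = 48.95 × 3.31 = 162 m.
y = 119 + v_y0 t − ½ g t² = 176 m.

x = 162 m, y = 176 m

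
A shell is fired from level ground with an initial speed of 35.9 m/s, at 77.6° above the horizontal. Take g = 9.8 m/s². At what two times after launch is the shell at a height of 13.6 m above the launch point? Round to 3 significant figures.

v_y0 = 35.9 sin 77.6° = 35.06 m/s.
Set y = v_y0 t − ½ g t² = 13.6: 4.900 t² − 35.06 t + 13.6 = 0.
t = [35.06 ± √(1229 − 266.6)] / 9.8 = (35.06 ± 31.02) / 9.8, giving t = 0.412 s or t = 6.74 s.
So the shell is at 13.6 m at t = 0.412 s (rising) and t = 6.74 s (falling).

0.412 s and 6.74 s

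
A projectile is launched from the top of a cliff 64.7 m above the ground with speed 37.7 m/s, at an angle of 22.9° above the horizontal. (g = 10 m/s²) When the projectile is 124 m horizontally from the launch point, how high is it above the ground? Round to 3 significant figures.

53.3 m

v_x = 37.7 cos 22.9° = 34.73 m/s, v_y0 = 37.7 sin 22.9° = 14.67 m/s.
Time to reach x = 124 m: t = x / v_x = 124 / 34.73 = 3.570 s.
y = 64.7 + v_y0 t − ½ g t² = 64.7 + 14.67×3.570 − 5.000×3.570² = 53.3 m.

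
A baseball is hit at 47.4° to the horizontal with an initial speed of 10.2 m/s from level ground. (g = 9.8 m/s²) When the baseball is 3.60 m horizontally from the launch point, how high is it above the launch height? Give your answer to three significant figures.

2.58 m

v_x = 10.2 cos 47.4° = 6.904 m/s, v_y0 = 10.2 sin 47.4° = 7.508 m/s.
Time to reach x = 3.60 m: t = x / v_x = 3.60 / 6.904 = 0.5214 s.
y = v_y0 t − ½ g t² = 7.508×0.5214 − 4.900×0.5214² = 2.58 m.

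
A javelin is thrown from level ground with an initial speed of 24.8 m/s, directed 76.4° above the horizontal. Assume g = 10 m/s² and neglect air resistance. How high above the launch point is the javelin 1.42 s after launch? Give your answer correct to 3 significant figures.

24.1 m

v_y0 = 24.8 sin 76.4° = 24.10 m/s.
y(t) = v_y0 t − ½ g t² = 24.10×1.42 − 5.000×1.42² = 24.1 m.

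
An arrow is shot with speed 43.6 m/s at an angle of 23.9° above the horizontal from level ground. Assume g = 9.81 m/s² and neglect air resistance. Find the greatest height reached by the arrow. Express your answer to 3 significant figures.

15.9 m

Vertical component of launch velocity: v_y = 43.6 sin 23.9° = 17.66 m/s.
At the highest point the vertical velocity is zero, so v_y² = 2 g h_max.
h_max = (17.66)² / (2 × 9.81) = 311.9 / 19.62 = 15.9 m.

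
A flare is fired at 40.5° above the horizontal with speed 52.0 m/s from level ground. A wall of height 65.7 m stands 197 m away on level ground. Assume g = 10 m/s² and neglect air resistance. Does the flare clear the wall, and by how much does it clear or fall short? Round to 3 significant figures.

No — it falls 21.6 m short of clearing the wall.

v_x = 52.0 cos 40.5° = 39.54 m/s; v_y0 = 52.0 sin 40.5° = 33.77 m/s.
Time to reach the wall: t = 197 / 39.54 = 4.982 s.
Height at that point: y = 33.77×4.982 − 5.000×4.982² = 44.14 m.
That is 65.7 − 44.14 = 21.6 m below the top of the wall, so the flare does not clear it.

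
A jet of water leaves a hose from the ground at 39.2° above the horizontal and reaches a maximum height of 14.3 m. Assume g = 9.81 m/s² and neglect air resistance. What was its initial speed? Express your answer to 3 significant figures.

26.5 m/s

At maximum height v_y = 0, so (v₀ sin θ)² = 2 g H.
v₀ sin 39.2° = √(2 × 9.81 × 14.3) = 16.75 m/s.
v₀ = 16.75 / sin 39.2° = 16.75 / 0.6320 = 26.5 m/s.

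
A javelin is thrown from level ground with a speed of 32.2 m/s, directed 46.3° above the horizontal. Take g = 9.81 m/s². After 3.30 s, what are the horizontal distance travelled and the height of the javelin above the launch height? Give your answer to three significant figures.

v_x = 32.2 cos 46.3° = 22.25 m/s; v_y0 = 32.2 sin 46.3° = 23.28 m/s.
x = v_x t = 22.25 × 3.30 = 73.4 m.
y = v_y0 t − ½ g t² = 23.28×3.30 − 4.905×3.30² = 23.4 m.

x = 73.4 m, y = 23.4 m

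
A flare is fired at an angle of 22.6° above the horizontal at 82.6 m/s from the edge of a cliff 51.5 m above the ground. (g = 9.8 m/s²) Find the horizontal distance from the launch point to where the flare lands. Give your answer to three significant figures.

596 m

Components: v_x = 82.6 cos 22.6° = 76.26 m/s, v_y = 82.6 sin 22.6° = 31.74 m/s.
Vertical: 0 = 51.5 + 31.74 t − ½(9.8) t² ⇒ 4.900 t² − 31.74 t − 51.5 = 0.
t = [31.74 + √(1007 + 1009)] / 9.800 = 7.820 s.
Horizontal: R = v_x · t = 76.26 × 7.820 = 596 m.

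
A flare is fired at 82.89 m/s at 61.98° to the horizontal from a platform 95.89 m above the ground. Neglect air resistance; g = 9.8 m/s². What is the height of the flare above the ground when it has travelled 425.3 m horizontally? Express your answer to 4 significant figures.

310.6 m

v_x = 82.89 cos 61.98° = 38.940 m/s, v_y0 = 82.89 sin 61.98° = 73.174 m/s.
Time to reach x = 425.3 m: t = x / v_x = 425.3 / 38.940 = 10.922 s.
y = 95.89 + v_y0 t − ½ g t² = 95.89 + 73.174×10.922 − 4.900×10.922² = 310.6 m.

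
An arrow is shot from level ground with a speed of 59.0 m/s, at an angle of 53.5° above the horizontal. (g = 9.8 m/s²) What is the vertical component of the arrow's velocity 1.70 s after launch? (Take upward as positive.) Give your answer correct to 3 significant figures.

30.8 m/s

Initial vertical component: v_y0 = 59.0 sin 53.5° = 47.43 m/s.
v_y(t) = v_y0 − g t = 47.43 − 9.8 × 1.70 = 30.8 m/s.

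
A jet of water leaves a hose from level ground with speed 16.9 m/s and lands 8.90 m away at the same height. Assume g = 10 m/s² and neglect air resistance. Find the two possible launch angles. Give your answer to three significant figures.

Level-ground range: R = v₀² sin(2θ)/g ⇒ sin 2θ = R g / v₀² = 8.90×10/16.9² = 0.3116.
2θ = arcsin(0.3116) = 18.16° or 180° − 18.16° = 161.84°.
So θ = 9.08° or θ = 80.9°.

9.08° and 80.9°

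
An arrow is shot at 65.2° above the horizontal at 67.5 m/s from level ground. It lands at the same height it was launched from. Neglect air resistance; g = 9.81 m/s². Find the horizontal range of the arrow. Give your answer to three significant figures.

354 m

Components: v_x = 67.5 cos 65.2° = 28.31 m/s, v_y = 67.5 sin 65.2° = 61.27 m/s.
Time of flight (same landing height): t = 2 v_y / g = 2 × 61.27 / 9.81 = 12.49 s.
Range: R = v_x · t = 28.31 × 12.49 = 354 m.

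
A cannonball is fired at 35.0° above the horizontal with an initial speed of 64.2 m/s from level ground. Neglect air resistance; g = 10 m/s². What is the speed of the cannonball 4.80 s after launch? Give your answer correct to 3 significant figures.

53.8 m/s

v_x = 64.2 cos 35.0° = 52.59 m/s (constant).
v_y(t) = 64.2 sin 35.0° − g t = 36.82 − 10 × 4.80 = -11.18 m/s.
Speed = √(v_x² + v_y²) = √(2766 + 125.0) = 53.8 m/s.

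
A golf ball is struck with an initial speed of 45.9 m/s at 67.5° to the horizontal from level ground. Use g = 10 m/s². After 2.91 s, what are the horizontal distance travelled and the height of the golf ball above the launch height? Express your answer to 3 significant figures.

x = 51.1 m, y = 81.1 m

v_x = 45.9 cos 67.5° = 17.57 m/s; v_y0 = 45.9 sin 67.5° = 42.41 m/s.
x = v_x t = 17.57 × 2.91 = 51.1 m.
y = v_y0 t − ½ g t² = 42.41×2.91 − 5.000×2.91² = 81.1 m.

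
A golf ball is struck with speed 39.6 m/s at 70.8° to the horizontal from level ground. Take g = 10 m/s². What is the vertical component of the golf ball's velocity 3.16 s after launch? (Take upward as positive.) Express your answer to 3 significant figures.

Initial vertical component: v_y0 = 39.6 sin 70.8° = 37.40 m/s.
v_y(t) = v_y0 − g t = 37.40 − 10 × 3.16 = 5.80 m/s.

5.80 m/s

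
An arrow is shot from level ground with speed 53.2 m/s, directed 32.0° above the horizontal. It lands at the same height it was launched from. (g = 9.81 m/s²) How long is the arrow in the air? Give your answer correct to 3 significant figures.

5.75 s

Vertical component: v_y = 53.2 sin 32.0° = 28.19 m/s.
For a projectile landing at launch height, time of flight is t = 2 v_y / g = 2 × 28.19 / 9.81 = 5.75 s.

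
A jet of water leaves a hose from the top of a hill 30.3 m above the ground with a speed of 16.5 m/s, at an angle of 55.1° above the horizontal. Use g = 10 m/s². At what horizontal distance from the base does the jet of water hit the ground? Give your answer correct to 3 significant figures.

Components: v_x = 16.5 cos 55.1° = 9.440 m/s, v_y = 16.5 sin 55.1° = 13.53 m/s.
Vertical: 0 = 30.3 + 13.53 t − ½(10) t² ⇒ 5.000 t² − 13.53 t − 30.3 = 0.
t = [13.53 + √(183.1 + 606.0)] / 10.00 = 4.162 s.
Horizontal: R = v_x · t = 9.440 × 4.162 = 39.3 m.

39.3 m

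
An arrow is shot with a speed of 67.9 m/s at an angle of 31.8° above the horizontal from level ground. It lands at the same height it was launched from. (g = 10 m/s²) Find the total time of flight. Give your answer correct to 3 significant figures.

7.16 s

Vertical component: v_y = 67.9 sin 31.8° = 35.78 m/s.
For a projectile landing at launch height, time of flight is t = 2 v_y / g = 2 × 35.78 / 10 = 7.16 s.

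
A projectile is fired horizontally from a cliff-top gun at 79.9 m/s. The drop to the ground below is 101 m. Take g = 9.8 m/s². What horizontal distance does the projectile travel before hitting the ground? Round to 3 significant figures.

363 m

Initial vertical velocity is zero, so the fall time comes from h = ½ g t²: t = √(2 × 101 / 9.8) = 4.540 s.
Horizontal motion is uniform at 79.9 m/s, so x = 79.9 × 4.540 = 363 m.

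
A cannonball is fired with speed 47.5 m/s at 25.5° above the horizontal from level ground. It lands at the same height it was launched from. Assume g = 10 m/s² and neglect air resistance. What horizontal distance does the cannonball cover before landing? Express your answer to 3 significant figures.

175 m

For level ground, R = v₀² sin(2θ) / g.
sin(2 × 25.5°) = sin 51.00° = 0.7771.
R = (47.5)² × 0.7771 / 10 = 175 m.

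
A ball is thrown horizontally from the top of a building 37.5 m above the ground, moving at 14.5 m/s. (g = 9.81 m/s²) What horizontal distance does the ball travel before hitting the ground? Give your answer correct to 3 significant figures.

Initial vertical velocity is zero, so the fall time comes from h = ½ g t²: t = √(2 × 37.5 / 9.81) = 2.765 s.
Horizontal motion is uniform at 14.5 m/s, so x = 14.5 × 2.765 = 40.1 m.

40.1 m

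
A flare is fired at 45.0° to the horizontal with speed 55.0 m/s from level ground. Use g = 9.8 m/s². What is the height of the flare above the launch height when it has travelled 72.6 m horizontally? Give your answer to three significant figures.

v_x = 55.0 cos 45.0° = 38.89 m/s, v_y0 = 55.0 sin 45.0° = 38.89 m/s.
Time to reach x = 72.6 m: t = x / v_x = 72.6 / 38.89 = 1.867 s.
y = v_y0 t − ½ g t² = 38.89×1.867 − 4.900×1.867² = 55.5 m.

55.5 m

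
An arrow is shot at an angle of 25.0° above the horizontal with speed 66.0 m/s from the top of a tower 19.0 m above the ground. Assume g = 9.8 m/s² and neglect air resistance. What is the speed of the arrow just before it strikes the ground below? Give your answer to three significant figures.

v_x = 66.0 cos 25.0° = 59.82 m/s is unchanged throughout.
For the vertical component, v_y² = v_y0² + 2 g h = (27.89)² + 2×9.8×19.0 = 1150, so |v_y| = 33.91 m/s.
Impact speed = √(v_x² + v_y²) = √(3578 + 1150) = 68.8 m/s.

68.8 m/s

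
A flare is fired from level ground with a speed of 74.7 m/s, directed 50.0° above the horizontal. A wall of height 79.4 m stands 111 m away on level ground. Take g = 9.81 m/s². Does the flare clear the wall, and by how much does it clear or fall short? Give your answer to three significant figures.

Yes — it clears the wall by 26.7 m.

v_x = 74.7 cos 50.0° = 48.02 m/s; v_y0 = 74.7 sin 50.0° = 57.22 m/s.
Time to reach the wall: t = 111 / 48.02 = 2.312 s.
Height at that point: y = 57.22×2.312 − 4.905×2.312² = 106.1 m.
That is 106.1 − 79.4 = 26.7 m above the top of the wall, so the flare clears it.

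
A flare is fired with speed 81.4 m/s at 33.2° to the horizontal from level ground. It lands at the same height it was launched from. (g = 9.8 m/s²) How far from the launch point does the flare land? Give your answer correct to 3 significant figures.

620 m

For level ground, R = v₀² sin(2θ) / g.
sin(2 × 33.2°) = sin 66.40° = 0.9164.
R = (81.4)² × 0.9164 / 9.8 = 620 m.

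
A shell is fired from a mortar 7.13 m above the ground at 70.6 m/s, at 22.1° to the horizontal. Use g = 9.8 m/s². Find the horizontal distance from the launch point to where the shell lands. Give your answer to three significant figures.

Components: v_x = 70.6 cos 22.1° = 65.41 m/s, v_y = 70.6 sin 22.1° = 26.56 m/s.
Vertical: 0 = 7.13 + 26.56 t − ½(9.8) t² ⇒ 4.900 t² − 26.56 t − 7.13 = 0.
t = [26.56 + √(705.4 + 139.7)] / 9.800 = 5.677 s.
Horizontal: R = v_x · t = 65.41 × 5.677 = 371 m.

371 m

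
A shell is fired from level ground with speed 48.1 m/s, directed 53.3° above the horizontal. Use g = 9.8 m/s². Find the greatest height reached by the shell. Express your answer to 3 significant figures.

75.9 m

Vertical component of launch velocity: v_y = 48.1 sin 53.3° = 38.57 m/s.
At the highest point the vertical velocity is zero, so v_y² = 2 g h_max.
h_max = (38.57)² / (2 × 9.8) = 1488 / 19.60 = 75.9 m.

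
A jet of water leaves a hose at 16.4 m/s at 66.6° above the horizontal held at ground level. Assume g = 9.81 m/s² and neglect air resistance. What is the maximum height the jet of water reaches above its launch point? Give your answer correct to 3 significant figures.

Vertical component of launch velocity: v_y = 16.4 sin 66.6° = 15.05 m/s.
At the highest point the vertical velocity is zero, so v_y² = 2 g h_max.
h_max = (15.05)² / (2 × 9.81) = 226.5 / 19.62 = 11.5 m.

11.5 m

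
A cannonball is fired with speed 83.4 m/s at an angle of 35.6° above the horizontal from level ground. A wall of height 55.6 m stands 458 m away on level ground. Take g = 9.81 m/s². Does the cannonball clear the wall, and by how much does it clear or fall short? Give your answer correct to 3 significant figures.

Yes — it clears the wall by 48.6 m.

v_x = 83.4 cos 35.6° = 67.81 m/s; v_y0 = 83.4 sin 35.6° = 48.55 m/s.
Time to reach the wall: t = 458 / 67.81 = 6.754 s.
Height at that point: y = 48.55×6.754 − 4.905×6.754² = 104.2 m.
That is 104.2 − 55.6 = 48.6 m above the top of the wall, so the cannonball clears it.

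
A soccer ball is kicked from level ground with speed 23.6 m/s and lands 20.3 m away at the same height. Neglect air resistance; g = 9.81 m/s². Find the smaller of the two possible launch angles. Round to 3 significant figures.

Level-ground range: R = v₀² sin(2θ)/g ⇒ sin 2θ = R g / v₀² = 20.3×9.81/23.6² = 0.3576.
2θ = arcsin(0.3576) = 20.95° or 180° − 20.95° = 159.05°.
So θ = 10.5° or θ = 79.5°.

10.5°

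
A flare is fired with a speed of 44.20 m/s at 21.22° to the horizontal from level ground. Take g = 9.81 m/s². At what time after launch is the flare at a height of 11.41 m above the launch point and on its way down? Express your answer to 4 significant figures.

2.208 s

v_y0 = 44.20 sin 21.22° = 15.998 m/s.
Set y = v_y0 t − ½ g t² = 11.41: 4.905 t² − 15.998 t + 11.41 = 0.
t = [15.998 ± √(255.94 − 223.86)] / 9.81 = (15.998 ± 5.6639) / 9.81, giving t = 1.053 s or t = 2.208 s.
On the way down corresponds to the larger root: t = 2.208 s.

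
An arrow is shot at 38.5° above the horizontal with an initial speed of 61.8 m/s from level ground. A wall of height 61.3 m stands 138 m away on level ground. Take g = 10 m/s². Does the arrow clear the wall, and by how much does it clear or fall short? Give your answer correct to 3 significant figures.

v_x = 61.8 cos 38.5° = 48.37 m/s; v_y0 = 61.8 sin 38.5° = 38.47 m/s.
Time to reach the wall: t = 138 / 48.37 = 2.853 s.
Height at that point: y = 38.47×2.853 − 5.000×2.853² = 69.06 m.
That is 69.06 − 61.3 = 7.76 m above the top of the wall, so the arrow clears it.

Yes — it clears the wall by 7.76 m.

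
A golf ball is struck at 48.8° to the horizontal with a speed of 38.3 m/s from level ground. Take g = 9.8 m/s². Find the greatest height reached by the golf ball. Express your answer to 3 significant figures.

Vertical component of launch velocity: v_y = 38.3 sin 48.8° = 28.82 m/s.
At the highest point the vertical velocity is zero, so v_y² = 2 g h_max.
h_max = (28.82)² / (2 × 9.8) = 830.6 / 19.60 = 42.4 m.

42.4 m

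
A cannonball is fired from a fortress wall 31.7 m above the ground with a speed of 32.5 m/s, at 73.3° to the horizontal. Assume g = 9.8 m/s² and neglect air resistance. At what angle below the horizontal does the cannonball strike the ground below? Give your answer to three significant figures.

76.8°

v_x = 32.5 cos 73.3° = 9.339 m/s.
At impact |v_y| = √(v_y0² + 2 g h) = √(31.13² + 2×9.8×31.7) = 39.88 m/s.
Angle below horizontal = arctan(|v_y| / v_x) = arctan(39.88 / 9.339) = 76.8°.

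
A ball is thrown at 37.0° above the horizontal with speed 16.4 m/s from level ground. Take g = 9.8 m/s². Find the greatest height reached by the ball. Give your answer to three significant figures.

4.97 m

Vertical component of launch velocity: v_y = 16.4 sin 37.0° = 9.870 m/s.
At the highest point the vertical velocity is zero, so v_y² = 2 g h_max.
h_max = (9.870)² / (2 × 9.8) = 97.42 / 19.60 = 4.97 m.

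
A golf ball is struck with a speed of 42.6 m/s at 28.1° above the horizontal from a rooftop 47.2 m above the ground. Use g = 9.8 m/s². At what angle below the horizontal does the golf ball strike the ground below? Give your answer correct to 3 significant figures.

v_x = 42.6 cos 28.1° = 37.58 m/s.
At impact |v_y| = √(v_y0² + 2 g h) = √(20.07² + 2×9.8×47.2) = 36.44 m/s.
Angle below horizontal = arctan(|v_y| / v_x) = arctan(36.44 / 37.58) = 44.1°.

44.1°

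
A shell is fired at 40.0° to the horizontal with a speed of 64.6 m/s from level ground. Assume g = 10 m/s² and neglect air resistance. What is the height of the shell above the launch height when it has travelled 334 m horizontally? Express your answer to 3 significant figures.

52.5 m

v_x = 64.6 cos 40.0° = 49.49 m/s, v_y0 = 64.6 sin 40.0° = 41.52 m/s.
Time to reach x = 334 m: t = x / v_x = 334 / 49.49 = 6.749 s.
y = v_y0 t − ½ g t² = 41.52×6.749 − 5.000×6.749² = 52.5 m.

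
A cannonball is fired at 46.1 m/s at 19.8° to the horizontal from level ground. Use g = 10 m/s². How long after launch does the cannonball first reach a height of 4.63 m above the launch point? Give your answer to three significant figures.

0.332 s

v_y0 = 46.1 sin 19.8° = 15.62 m/s.
Set y = v_y0 t − ½ g t² = 4.63: 5.000 t² − 15.62 t + 4.63 = 0.
t = [15.62 ± √(244.0 − 92.60)] / 10 = (15.62 ± 12.30) / 10, giving t = 0.332 s or t = 2.79 s.
The cannonball is on the way up at the first time, so t = 0.332 s.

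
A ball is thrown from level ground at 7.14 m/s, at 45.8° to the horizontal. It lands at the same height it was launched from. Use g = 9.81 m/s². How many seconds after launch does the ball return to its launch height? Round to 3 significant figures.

Vertical component: v_y = 7.14 sin 45.8° = 5.119 m/s.
For a projectile landing at launch height, time of flight is t = 2 v_y / g = 2 × 5.119 / 9.81 = 1.04 s.

1.04 s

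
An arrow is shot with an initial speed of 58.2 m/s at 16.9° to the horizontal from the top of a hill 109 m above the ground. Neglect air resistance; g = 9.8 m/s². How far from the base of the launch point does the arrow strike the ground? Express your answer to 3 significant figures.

Components: v_x = 58.2 cos 16.9° = 55.69 m/s, v_y = 58.2 sin 16.9° = 16.92 m/s.
Vertical: 0 = 109 + 16.92 t − ½(9.8) t² ⇒ 4.900 t² − 16.92 t − 109 = 0.
t = [16.92 + √(286.3 + 2136)] / 9.800 = 6.749 s.
Horizontal: R = v_x · t = 55.69 × 6.749 = 376 m.

376 m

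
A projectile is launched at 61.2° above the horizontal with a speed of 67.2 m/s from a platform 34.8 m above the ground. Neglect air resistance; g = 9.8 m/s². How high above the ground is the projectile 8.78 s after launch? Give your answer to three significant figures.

174 m

v_y0 = 67.2 sin 61.2° = 58.89 m/s.
y(t) = 34.8 + v_y0 t − ½ g t² = 34.8 + 58.89×8.78 − ½×9.8×8.78² = 174 m.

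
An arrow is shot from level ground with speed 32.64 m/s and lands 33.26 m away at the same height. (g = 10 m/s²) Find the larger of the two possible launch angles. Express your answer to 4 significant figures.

Level-ground range: R = v₀² sin(2θ)/g ⇒ sin 2θ = R g / v₀² = 33.26×10/32.64² = 0.3122.
2θ = arcsin(0.3122) = 18.192° or 180° − 18.192° = 161.808°.
So θ = 9.096° or θ = 80.90°.

80.90°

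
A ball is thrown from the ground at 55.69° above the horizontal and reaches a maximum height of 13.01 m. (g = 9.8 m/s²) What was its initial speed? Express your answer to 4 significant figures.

At maximum height v_y = 0, so (v₀ sin θ)² = 2 g H.
v₀ sin 55.69° = √(2 × 9.8 × 13.01) = 15.969 m/s.
v₀ = 15.969 / sin 55.69° = 15.969 / 0.8260 = 19.33 m/s.

19.33 m/s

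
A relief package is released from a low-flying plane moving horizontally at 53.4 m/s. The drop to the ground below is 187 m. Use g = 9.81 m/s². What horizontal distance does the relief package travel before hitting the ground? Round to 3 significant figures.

Initial vertical velocity is zero, so the fall time comes from h = ½ g t²: t = √(2 × 187 / 9.81) = 6.174 s.
Horizontal motion is uniform at 53.4 m/s, so x = 53.4 × 6.174 = 330 m.

330 m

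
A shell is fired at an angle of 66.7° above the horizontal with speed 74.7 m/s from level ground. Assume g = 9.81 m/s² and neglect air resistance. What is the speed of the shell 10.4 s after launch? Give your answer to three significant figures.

v_x = 74.7 cos 66.7° = 29.55 m/s (constant).
v_y(t) = 74.7 sin 66.7° − g t = 68.61 − 9.81 × 10.4 = -33.41 m/s.
Speed = √(v_x² + v_y²) = √(873.2 + 1116) = 44.6 m/s.

44.6 m/s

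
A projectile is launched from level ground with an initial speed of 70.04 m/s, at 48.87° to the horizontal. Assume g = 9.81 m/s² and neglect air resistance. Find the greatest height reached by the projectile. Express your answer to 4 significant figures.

141.9 m

Vertical component of launch velocity: v_y = 70.04 sin 48.87° = 52.755 m/s.
At the highest point the vertical velocity is zero, so v_y² = 2 g h_max.
h_max = (52.755)² / (2 × 9.81) = 2783.1 / 19.62 = 141.9 m.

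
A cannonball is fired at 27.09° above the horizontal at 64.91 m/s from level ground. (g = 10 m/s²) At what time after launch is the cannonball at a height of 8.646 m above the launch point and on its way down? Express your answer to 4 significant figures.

5.603 s

v_y0 = 64.91 sin 27.09° = 29.559 m/s.
Set y = v_y0 t − ½ g t² = 8.646: 5.000 t² − 29.559 t + 8.646 = 0.
t = [29.559 ± √(873.73 − 172.92)] / 10 = (29.559 ± 26.473) / 10, giving t = 0.3086 s or t = 5.603 s.
On the way down corresponds to the larger root: t = 5.603 s.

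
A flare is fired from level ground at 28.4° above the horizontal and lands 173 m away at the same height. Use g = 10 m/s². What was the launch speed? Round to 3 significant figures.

On level ground, R = v₀² sin(2θ) / g, so v₀ = √(R g / sin 2θ).
sin(2 × 28.4°) = 0.8368.
v₀ = √(173 × 10 / 0.8368) = √2067 = 45.5 m/s.

45.5 m/s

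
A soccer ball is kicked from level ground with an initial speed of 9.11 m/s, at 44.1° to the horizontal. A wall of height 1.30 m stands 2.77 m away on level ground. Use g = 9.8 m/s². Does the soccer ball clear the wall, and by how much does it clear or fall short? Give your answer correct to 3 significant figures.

Yes — it clears the wall by 0.506 m.

v_x = 9.11 cos 44.1° = 6.542 m/s; v_y0 = 9.11 sin 44.1° = 6.340 m/s.
Time to reach the wall: t = 2.77 / 6.542 = 0.4234 s.
Height at that point: y = 6.340×0.4234 − 4.900×0.4234² = 1.806 m.
That is 1.806 − 1.30 = 0.506 m above the top of the wall, so the soccer ball clears it.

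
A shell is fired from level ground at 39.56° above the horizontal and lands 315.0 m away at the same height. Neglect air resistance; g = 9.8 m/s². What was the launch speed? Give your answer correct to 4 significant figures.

On level ground, R = v₀² sin(2θ) / g, so v₀ = √(R g / sin 2θ).
sin(2 × 39.56°) = 0.9820.
v₀ = √(315.0 × 9.8 / 0.9820) = √3143.6 = 56.07 m/s.

56.07 m/s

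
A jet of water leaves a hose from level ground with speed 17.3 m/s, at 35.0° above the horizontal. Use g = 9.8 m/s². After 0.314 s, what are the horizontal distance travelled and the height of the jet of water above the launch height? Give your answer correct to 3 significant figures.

x = 4.45 m, y = 2.63 m

v_x = 17.3 cos 35.0° = 14.17 m/s; v_y0 = 17.3 sin 35.0° = 9.923 m/s.
x = v_x t = 14.17 × 0.314 = 4.45 m.
y = v_y0 t − ½ g t² = 9.923×0.314 − 4.900×0.314² = 2.63 m.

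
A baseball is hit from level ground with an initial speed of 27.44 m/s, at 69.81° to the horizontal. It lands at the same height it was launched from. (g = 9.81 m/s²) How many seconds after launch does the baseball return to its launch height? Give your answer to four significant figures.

5.251 s

Vertical component: v_y = 27.44 sin 69.81° = 25.754 m/s.
For a projectile landing at launch height, time of flight is t = 2 v_y / g = 2 × 25.754 / 9.81 = 5.251 s.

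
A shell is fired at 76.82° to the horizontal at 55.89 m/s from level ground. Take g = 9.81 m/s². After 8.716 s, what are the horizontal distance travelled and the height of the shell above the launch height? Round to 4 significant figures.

x = 111.1 m, y = 101.7 m

v_x = 55.89 cos 76.82° = 12.744 m/s; v_y0 = 55.89 sin 76.82° = 54.418 m/s.
x = v_x t = 12.744 × 8.716 = 111.1 m.
y = v_y0 t − ½ g t² = 54.418×8.716 − 4.905×8.716² = 101.7 m.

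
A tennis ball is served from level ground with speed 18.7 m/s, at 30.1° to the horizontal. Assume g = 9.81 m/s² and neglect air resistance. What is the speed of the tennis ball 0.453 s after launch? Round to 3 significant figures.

v_x = 18.7 cos 30.1° = 16.18 m/s (constant).
v_y(t) = 18.7 sin 30.1° − g t = 9.378 − 9.81 × 0.453 = 4.934 m/s.
Speed = √(v_x² + v_y²) = √(261.8 + 24.34) = 16.9 m/s.

16.9 m/s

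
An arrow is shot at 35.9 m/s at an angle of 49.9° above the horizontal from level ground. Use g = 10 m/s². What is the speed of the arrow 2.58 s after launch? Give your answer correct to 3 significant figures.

v_x = 35.9 cos 49.9° = 23.12 m/s (constant).
v_y(t) = 35.9 sin 49.9° − g t = 27.46 − 10 × 2.58 = 1.660 m/s.
Speed = √(v_x² + v_y²) = √(534.5 + 2.756) = 23.2 m/s.

23.2 m/s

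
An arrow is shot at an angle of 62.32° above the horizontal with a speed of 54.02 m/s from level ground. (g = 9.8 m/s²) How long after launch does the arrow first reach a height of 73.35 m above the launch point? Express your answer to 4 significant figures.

v_y0 = 54.02 sin 62.32° = 47.838 m/s.
Set y = v_y0 t − ½ g t² = 73.35: 4.900 t² − 47.838 t + 73.35 = 0.
t = [47.838 ± √(2288.5 − 1437.7)] / 9.8 = (47.838 ± 29.168) / 9.8, giving t = 1.905 s or t = 7.858 s.
The arrow is on the way up at the first time, so t = 1.905 s.

1.905 s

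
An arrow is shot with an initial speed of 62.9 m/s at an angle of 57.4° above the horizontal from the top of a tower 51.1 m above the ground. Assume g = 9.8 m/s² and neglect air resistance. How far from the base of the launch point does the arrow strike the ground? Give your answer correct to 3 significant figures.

397 m

Components: v_x = 62.9 cos 57.4° = 33.89 m/s, v_y = 62.9 sin 57.4° = 52.99 m/s.
Vertical: 0 = 51.1 + 52.99 t − ½(9.8) t² ⇒ 4.900 t² − 52.99 t − 51.1 = 0.
t = [52.99 + √(2808 + 1002)] / 9.800 = 11.71 s.
Horizontal: R = v_x · t = 33.89 × 11.71 = 397 m.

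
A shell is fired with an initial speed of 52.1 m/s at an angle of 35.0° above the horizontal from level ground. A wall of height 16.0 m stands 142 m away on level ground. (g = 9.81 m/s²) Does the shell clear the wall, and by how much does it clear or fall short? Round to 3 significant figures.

v_x = 52.1 cos 35.0° = 42.68 m/s; v_y0 = 52.1 sin 35.0° = 29.88 m/s.
Time to reach the wall: t = 142 / 42.68 = 3.327 s.
Height at that point: y = 29.88×3.327 − 4.905×3.327² = 45.12 m.
That is 45.12 − 16.0 = 29.1 m above the top of the wall, so the shell clears it.

Yes — it clears the wall by 29.1 m.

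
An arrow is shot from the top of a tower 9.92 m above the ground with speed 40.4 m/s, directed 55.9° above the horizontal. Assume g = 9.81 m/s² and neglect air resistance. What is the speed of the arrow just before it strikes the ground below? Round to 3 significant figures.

42.7 m/s

v_x = 40.4 cos 55.9° = 22.65 m/s is unchanged throughout.
For the vertical component, v_y² = v_y0² + 2 g h = (33.45)² + 2×9.81×9.92 = 1314, so |v_y| = 36.25 m/s.
Impact speed = √(v_x² + v_y²) = √(513.0 + 1314) = 42.7 m/s.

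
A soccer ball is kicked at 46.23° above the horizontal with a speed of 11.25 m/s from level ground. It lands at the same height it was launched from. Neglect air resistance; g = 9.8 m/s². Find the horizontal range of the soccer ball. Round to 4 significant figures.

12.90 m

For level ground, R = v₀² sin(2θ) / g.
sin(2 × 46.23°) = sin 92.460° = 0.9991.
R = (11.25)² × 0.9991 / 9.8 = 12.90 m.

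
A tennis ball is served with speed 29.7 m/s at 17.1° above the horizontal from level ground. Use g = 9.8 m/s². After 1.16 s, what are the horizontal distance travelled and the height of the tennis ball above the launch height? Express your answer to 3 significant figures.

v_x = 29.7 cos 17.1° = 28.39 m/s; v_y0 = 29.7 sin 17.1° = 8.733 m/s.
x = v_x t = 28.39 × 1.16 = 32.9 m.
y = v_y0 t − ½ g t² = 8.733×1.16 − 4.900×1.16² = 3.54 m.

x = 32.9 m, y = 3.54 m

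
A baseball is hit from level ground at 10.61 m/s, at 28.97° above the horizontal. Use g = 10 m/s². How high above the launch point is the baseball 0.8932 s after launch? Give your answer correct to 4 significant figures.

v_y0 = 10.61 sin 28.97° = 5.1390 m/s.
y(t) = v_y0 t − ½ g t² = 5.1390×0.8932 − 5.000×0.8932² = 0.6011 m.

0.6011 m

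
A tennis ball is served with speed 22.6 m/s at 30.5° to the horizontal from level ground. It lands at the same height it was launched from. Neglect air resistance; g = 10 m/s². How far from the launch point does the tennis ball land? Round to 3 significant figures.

For level ground, R = v₀² sin(2θ) / g.
sin(2 × 30.5°) = sin 61.00° = 0.8746.
R = (22.6)² × 0.8746 / 10 = 44.7 m.

44.7 m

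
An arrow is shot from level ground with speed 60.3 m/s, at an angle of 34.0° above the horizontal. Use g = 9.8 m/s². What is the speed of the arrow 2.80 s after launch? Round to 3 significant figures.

v_x = 60.3 cos 34.0° = 49.99 m/s (constant).
v_y(t) = 60.3 sin 34.0° − g t = 33.72 − 9.8 × 2.80 = 6.280 m/s.
Speed = √(v_x² + v_y²) = √(2499 + 39.44) = 50.4 m/s.

50.4 m/s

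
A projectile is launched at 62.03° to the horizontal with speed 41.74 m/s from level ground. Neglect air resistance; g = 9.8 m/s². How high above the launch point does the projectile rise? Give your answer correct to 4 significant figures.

69.34 m

Vertical component of launch velocity: v_y = 41.74 sin 62.03° = 36.864 m/s.
At the highest point the vertical velocity is zero, so v_y² = 2 g h_max.
h_max = (36.864)² / (2 × 9.8) = 1359.0 / 19.60 = 69.34 m.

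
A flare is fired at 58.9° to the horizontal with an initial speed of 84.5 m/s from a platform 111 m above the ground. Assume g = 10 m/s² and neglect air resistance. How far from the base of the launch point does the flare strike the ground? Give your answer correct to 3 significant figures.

693 m

Components: v_x = 84.5 cos 58.9° = 43.65 m/s, v_y = 84.5 sin 58.9° = 72.35 m/s.
Vertical: 0 = 111 + 72.35 t − ½(10) t² ⇒ 5.000 t² − 72.35 t − 111 = 0.
t = [72.35 + √(5235 + 2220)] / 10.00 = 15.87 s.
Horizontal: R = v_x · t = 43.65 × 15.87 = 693 m.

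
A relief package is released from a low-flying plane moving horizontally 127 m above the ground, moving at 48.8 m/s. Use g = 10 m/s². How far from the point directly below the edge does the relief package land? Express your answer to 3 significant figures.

246 m

Initial vertical velocity is zero, so the fall time comes from h = ½ g t²: t = √(2 × 127 / 10) = 5.040 s.
Horizontal motion is uniform at 48.8 m/s, so x = 48.8 × 5.040 = 246 m.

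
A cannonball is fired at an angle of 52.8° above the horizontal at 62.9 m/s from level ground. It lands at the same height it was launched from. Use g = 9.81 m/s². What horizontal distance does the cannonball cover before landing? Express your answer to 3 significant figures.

388 m

Components: v_x = 62.9 cos 52.8° = 38.03 m/s, v_y = 62.9 sin 52.8° = 50.10 m/s.
Time of flight (same landing height): t = 2 v_y / g = 2 × 50.10 / 9.81 = 10.21 s.
Range: R = v_x · t = 38.03 × 10.21 = 388 m.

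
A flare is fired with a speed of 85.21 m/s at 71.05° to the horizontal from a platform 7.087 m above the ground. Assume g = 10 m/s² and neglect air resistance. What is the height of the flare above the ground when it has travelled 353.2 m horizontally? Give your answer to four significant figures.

221.2 m

v_x = 85.21 cos 71.05° = 27.671 m/s, v_y0 = 85.21 sin 71.05° = 80.592 m/s.
Time to reach x = 353.2 m: t = x / v_x = 353.2 / 27.671 = 12.764 s.
y = 7.087 + v_y0 t − ½ g t² = 7.087 + 80.592×12.764 − 5.000×12.764² = 221.2 m.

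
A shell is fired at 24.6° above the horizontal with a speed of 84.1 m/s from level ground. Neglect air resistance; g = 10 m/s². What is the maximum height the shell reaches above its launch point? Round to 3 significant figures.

Vertical component of launch velocity: v_y = 84.1 sin 24.6° = 35.01 m/s.
At the highest point the vertical velocity is zero, so v_y² = 2 g h_max.
h_max = (35.01)² / (2 × 10) = 1226 / 20.00 = 61.3 m.

61.3 m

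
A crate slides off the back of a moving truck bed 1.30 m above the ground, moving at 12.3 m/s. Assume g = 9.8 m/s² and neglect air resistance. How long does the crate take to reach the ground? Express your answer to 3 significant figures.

The horizontal speed doesn't affect the fall. With v_y0 = 0, h = ½ g t².
t = √(2 × 1.30 / 9.8) = √0.2653 = 0.515 s.

0.515 s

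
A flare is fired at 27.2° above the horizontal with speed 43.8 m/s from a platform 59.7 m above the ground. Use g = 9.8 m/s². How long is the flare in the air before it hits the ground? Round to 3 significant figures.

6.09 s

Vertical component: v_y = 43.8 sin 27.2° = 20.02 m/s.
Taking up as positive with launch at y = 59.7 m, landing at y = 0: 0 = 59.7 + 20.02 t − ½(9.8) t².
Solving 4.900 t² − 20.02 t − 59.7 = 0 gives t = [20.02 + √(20.02² + 4·4.900·59.7)] / 9.800 = 6.09 s.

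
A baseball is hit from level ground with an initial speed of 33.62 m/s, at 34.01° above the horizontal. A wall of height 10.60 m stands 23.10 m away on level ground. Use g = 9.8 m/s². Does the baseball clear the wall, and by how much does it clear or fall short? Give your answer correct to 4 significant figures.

v_x = 33.62 cos 34.01° = 27.869 m/s; v_y0 = 33.62 sin 34.01° = 18.805 m/s.
Time to reach the wall: t = 23.10 / 27.869 = 0.82888 s.
Height at that point: y = 18.805×0.82888 − 4.900×0.82888² = 12.221 m.
That is 12.221 − 10.60 = 1.621 m above the top of the wall, so the baseball clears it.

Yes — it clears the wall by 1.621 m.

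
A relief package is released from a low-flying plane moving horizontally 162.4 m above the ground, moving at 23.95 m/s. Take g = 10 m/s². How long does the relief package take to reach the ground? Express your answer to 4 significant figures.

5.699 s

The horizontal speed doesn't affect the fall. With v_y0 = 0, h = ½ g t².
t = √(2 × 162.4 / 10) = √32.480 = 5.699 s.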